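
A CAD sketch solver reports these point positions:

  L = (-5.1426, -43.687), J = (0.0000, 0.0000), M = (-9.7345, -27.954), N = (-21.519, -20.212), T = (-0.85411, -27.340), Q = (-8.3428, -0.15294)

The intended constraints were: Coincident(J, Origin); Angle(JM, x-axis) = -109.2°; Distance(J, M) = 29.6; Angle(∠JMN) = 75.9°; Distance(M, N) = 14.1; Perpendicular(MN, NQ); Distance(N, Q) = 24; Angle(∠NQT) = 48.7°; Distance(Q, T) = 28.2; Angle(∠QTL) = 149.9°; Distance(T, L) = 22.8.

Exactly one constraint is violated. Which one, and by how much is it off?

Distance(T, L) = 22.8 — off by 5.90.

J = (0.00, 0.00) ✓; JM at -109.2° ✓; |JM| = 29.60 ✓; ∠JMN = 75.90° ✓; |MN| = 14.10 ✓; ∠(MN, NQ) = 90.00° ✓; |NQ| = 24.00 ✓; ∠NQT = 48.70° ✓; |QT| = 28.20 ✓; ∠QTL = 149.9° ✓; |TL| = 16.90 ✗.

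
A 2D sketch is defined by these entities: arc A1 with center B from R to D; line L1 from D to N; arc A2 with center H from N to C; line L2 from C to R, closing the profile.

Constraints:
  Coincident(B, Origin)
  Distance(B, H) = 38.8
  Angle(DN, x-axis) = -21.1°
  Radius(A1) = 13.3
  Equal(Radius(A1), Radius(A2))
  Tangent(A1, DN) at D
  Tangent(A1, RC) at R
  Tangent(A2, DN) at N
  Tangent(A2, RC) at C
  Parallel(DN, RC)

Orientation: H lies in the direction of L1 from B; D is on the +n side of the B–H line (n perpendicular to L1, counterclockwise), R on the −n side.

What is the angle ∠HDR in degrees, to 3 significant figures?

71.1°

B is at the origin and H lies 38.8 along u from B, so H = 38.8·u = (36.2, -14.0). Tangency of A1 to both parallel lines with radius 13.3 puts D and R at B ± 13.3·n: D = (4.79, 12.4), R = (-4.79, -12.4). Then cos ∠HDR = DH·DR / (|DH||DR|), giving 71.1°.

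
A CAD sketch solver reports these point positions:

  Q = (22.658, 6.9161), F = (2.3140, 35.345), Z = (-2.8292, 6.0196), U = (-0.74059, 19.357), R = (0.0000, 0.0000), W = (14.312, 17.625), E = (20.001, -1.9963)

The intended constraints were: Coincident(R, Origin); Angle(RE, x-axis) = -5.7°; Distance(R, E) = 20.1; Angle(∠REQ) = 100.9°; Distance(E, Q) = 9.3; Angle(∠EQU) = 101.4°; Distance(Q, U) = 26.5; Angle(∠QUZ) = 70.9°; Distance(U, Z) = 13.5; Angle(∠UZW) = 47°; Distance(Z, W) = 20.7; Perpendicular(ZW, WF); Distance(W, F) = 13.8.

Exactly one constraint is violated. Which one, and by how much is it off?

Distance(W, F) = 13.8 — off by 7.60.

R = (0.00, 0.00) ✓; RE at -5.700° ✓; |RE| = 20.10 ✓; ∠REQ = 100.9° ✓; |EQ| = 9.300 ✓; ∠EQU = 101.4° ✓; |QU| = 26.50 ✓; ∠QUZ = 70.90° ✓; |UZ| = 13.50 ✓; ∠UZW = 47.00° ✓; |ZW| = 20.70 ✓; ∠(ZW, WF) = 90.00° ✓; |WF| = 21.40 ✗.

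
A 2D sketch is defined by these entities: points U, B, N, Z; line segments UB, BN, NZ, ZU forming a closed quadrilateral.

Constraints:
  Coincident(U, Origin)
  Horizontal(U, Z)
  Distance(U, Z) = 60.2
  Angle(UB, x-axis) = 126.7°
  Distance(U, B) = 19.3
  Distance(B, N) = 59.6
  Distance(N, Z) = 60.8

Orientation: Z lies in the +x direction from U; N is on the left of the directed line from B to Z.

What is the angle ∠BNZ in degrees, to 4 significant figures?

75.10°

U is at the origin; UZ is horizontal with |UZ| = 60.2 and Z in +x, so Z = (60.2, 0). UB runs at 126.7° with |UB| = 19.3, so B = (-11.53, 15.47). N is determined by |BN| = 59.6 and |NZ| = 60.8 together: it lies at the intersection of circle(B, 59.6) and circle(Z, 60.8). With |BZ| = 73.38, the foot of the radical line on BZ is 35.71 from B and the perpendicular offset is √(59.6² − 35.71²) = 47.72. Taking the left-of-BZ solution: N = (33.43, 54.59).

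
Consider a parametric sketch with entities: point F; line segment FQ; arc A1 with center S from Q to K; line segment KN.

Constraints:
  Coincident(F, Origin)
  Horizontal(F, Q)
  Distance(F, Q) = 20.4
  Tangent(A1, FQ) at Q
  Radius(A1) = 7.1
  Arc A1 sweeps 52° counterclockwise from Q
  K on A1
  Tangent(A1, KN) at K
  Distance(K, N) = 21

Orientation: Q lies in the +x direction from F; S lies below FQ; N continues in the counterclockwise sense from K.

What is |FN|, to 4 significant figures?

19.37

F is at the origin; F and Q share the same y with |FQ| = 20.4 and Q on the +x side, so Q = (20.40, 0.000). A1 meets FQ tangentially, so SQ is at right angles to FQ, so S = Q + (0, -7.1) = (20.40, -7.100). On A1, Q sits at bearing 90° from S; a 52° counterclockwise sweep puts K at bearing 142°, so K = S + 7.1·(cos 142°, sin 142°) = (14.81, -2.729). The tangent condition forces SK to be normal to KN, so KN runs along (−sin 142°, cos 142°); with |KN| = 21.0, N = (1.876, -19.28). Then |FN| = |N − F| = 19.37.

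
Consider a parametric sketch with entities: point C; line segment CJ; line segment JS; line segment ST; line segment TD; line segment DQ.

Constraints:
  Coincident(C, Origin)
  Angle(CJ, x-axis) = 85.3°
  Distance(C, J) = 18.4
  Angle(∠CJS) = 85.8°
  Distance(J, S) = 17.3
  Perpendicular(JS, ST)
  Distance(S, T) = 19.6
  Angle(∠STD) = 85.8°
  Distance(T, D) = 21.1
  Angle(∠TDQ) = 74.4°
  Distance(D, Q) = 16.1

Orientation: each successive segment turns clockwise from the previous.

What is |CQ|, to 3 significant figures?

15.4

C is at the origin; CJ runs at 85.3° with length 18.4, so J = (1.51, 18.3). ∠CJS = 85.8° gives JS at -8.90° from the x-axis; with |JS| = 17.3, S = (18.6, 15.7). The perpendicularity gives ST at right angles to JS, so ST runs at -98.9°; with |ST| = 19.6, T = (15.6, -3.70). ∠STD = 85.8° gives TD at 167° from the x-axis; with |TD| = 21.1, D = (-4.98, 1.08). ∠TDQ = 74.4° gives DQ at 61.3° from the x-axis; with |DQ| = 16.1, Q = (2.75, 15.2). Then |CQ| = |Q − C| = 15.4.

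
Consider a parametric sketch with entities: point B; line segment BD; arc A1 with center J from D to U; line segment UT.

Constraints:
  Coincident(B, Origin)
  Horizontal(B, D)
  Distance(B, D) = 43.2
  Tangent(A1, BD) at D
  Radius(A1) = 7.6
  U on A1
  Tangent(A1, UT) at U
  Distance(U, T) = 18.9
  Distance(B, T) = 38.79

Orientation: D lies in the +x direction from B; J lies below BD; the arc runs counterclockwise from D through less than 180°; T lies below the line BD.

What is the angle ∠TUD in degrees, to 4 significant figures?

143.0°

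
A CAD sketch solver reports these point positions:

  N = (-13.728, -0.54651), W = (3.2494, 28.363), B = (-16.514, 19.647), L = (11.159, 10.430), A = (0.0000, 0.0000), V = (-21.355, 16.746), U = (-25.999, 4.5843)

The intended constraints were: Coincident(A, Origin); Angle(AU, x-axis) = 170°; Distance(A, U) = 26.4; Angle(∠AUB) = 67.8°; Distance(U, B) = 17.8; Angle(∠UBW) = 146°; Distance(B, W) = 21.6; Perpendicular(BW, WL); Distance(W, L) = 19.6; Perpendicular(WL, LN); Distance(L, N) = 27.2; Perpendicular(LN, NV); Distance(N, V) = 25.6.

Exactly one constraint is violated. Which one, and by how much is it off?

Distance(N, V) = 25.6 — off by 6.70.

A = (0.00, 0.00) ✓; AU at 170.0° ✓; |AU| = 26.40 ✓; ∠AUB = 67.80° ✓; |UB| = 17.80 ✓; ∠UBW = 146.0° ✓; |BW| = 21.60 ✓; ∠(BW, WL) = 90.00° ✓; |WL| = 19.60 ✓; ∠(WL, LN) = 90.00° ✓; |LN| = 27.20 ✓; ∠(LN, NV) = 90.00° ✓; |NV| = 18.90 ✗.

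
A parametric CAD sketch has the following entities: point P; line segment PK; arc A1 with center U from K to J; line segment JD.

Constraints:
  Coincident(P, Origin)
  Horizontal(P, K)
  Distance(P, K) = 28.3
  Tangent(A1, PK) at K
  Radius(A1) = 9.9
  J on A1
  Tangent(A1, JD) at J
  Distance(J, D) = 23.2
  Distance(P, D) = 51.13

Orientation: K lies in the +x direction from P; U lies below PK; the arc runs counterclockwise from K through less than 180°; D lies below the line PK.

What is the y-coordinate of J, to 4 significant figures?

-17.41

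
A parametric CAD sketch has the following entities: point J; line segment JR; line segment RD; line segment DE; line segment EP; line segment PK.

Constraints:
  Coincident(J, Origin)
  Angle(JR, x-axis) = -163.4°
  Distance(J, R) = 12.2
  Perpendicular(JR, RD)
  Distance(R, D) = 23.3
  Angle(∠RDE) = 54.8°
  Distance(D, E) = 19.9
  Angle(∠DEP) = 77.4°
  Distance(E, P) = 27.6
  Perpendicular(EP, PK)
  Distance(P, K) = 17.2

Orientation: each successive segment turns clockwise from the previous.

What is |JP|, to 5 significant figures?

17.706

∠RDE = 54.8° gives DE at -18.600° from the x-axis; with |DE| = 19.9, E = (0.51252, 12.496). ∠DEP = 77.4° gives EP at -121.20° from the x-axis; with |EP| = 27.6, P = (-13.785, -11.112). Then |JP| = |P − J| = 17.706.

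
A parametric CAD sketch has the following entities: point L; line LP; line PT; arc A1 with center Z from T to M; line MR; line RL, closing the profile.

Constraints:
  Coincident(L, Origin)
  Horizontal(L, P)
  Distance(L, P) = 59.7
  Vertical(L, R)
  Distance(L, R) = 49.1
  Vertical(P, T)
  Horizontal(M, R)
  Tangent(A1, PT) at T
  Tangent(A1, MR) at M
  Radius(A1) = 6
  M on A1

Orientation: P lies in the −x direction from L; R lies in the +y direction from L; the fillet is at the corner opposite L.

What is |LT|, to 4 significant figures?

73.63

The virtual corner opposite L is at (-59.70, 49.10). A1 meets PT tangentially, so ZT is at right angles to PT and A1 meets MR tangentially, so ZM is at right angles to MR, with radius 6.0, so the center Z sits 6.0 in from both sides at Z = (-53.70, 43.10). That places the tangent points at T = (-59.70, 43.10) on PT and M = (-53.70, 49.10) on MR. Then |LT| = |T − L| = 73.63.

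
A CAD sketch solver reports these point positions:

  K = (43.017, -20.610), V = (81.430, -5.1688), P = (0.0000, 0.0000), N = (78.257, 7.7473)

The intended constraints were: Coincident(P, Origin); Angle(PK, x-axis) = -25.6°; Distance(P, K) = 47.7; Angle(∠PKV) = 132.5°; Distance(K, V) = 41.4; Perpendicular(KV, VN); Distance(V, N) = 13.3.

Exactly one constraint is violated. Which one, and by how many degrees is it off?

Perpendicular(KV, VN) — off by 8.10°.

P = (0.00, 0.00) ✓; PK at -25.60° ✓; |PK| = 47.70 ✓; ∠PKV = 132.5° ✓; |KV| = 41.40 ✓; ∠(KV, VN) = 81.90° ✗; |VN| = 13.30 ✓.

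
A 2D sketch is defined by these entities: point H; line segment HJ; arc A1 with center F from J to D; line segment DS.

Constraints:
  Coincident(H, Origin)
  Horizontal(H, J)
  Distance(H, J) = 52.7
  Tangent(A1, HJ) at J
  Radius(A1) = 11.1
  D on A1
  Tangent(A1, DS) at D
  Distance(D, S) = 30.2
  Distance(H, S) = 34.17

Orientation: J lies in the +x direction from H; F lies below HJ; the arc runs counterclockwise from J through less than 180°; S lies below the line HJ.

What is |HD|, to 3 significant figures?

44.9

Checks: |HJ| = 52.70 ✓; |FD| = 11.10 ✓; ∠(FD, DS) = 90.00° ✓; |DS| = 30.20 ✓; |HS| = 34.17 ✓.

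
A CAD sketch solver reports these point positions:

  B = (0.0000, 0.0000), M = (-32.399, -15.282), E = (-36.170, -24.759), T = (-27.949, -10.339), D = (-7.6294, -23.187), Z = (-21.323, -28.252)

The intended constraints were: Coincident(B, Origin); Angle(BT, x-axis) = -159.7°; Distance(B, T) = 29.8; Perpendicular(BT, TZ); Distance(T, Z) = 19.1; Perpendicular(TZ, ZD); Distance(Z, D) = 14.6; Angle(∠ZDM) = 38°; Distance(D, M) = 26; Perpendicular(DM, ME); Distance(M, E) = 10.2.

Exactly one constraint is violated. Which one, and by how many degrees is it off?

Perpendicular(DM, ME) — off by 4.00°.

B = (0.00, 0.00) ✓; BT at -159.7° ✓; |BT| = 29.80 ✓; ∠(BT, TZ) = 90.00° ✓; |TZ| = 19.10 ✓; ∠(TZ, ZD) = 90.00° ✓; |ZD| = 14.60 ✓; ∠ZDM = 38.00° ✓; |DM| = 26.00 ✓; ∠(DM, ME) = 86.00° ✗; |ME| = 10.20 ✓.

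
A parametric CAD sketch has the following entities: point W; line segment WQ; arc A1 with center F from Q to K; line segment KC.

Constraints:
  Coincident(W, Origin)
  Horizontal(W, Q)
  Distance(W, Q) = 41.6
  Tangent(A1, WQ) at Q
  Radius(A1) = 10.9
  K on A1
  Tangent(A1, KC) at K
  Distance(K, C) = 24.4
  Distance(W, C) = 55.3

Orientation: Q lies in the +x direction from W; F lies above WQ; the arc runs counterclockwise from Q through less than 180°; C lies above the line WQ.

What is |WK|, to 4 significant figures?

53.72

W is at the origin; WQ is horizontal with |WQ| = 41.6 and Q on the +x side, so Q = (41.60, 0.000). Tangency of A1 to WQ means the radius FQ is perpendicular to WQ, so F = Q + (0, 10.9) = (41.60, 10.90). Since FK ⟂ KC (tangency), |FC| = √(10.9² + 24.4²) = 26.72 regardless of where K sits on A1. So C lies on both circle(W, 55.3) and circle(F, 26.72); the above-WQ intersection is C = (40.55, 37.60). K is the foot of the tangent from C: K = (51.37, 15.73).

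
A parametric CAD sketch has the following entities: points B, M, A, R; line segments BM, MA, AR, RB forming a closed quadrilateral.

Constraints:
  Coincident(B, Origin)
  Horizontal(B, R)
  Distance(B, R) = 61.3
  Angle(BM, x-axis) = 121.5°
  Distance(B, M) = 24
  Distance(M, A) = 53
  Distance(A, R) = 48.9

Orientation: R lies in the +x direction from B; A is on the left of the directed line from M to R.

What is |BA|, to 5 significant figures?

55.161

B is at the origin; BR is horizontal with |BR| = 61.3 and R in +x, so R = (61.3, 0). BM runs at 121.5° with |BM| = 24.0, so M = (-12.540, 20.463). A is determined by |MA| = 53.0 and |AR| = 48.9 together: it lies at the intersection of circle(M, 53.0) and circle(R, 48.9). With |MR| = 76.623, the foot of the radical line on MR is 41.038 from M and the perpendicular offset is √(53.0² − 41.038²) = 33.540. Taking the left-of-MR solution: A = (35.965, 41.825).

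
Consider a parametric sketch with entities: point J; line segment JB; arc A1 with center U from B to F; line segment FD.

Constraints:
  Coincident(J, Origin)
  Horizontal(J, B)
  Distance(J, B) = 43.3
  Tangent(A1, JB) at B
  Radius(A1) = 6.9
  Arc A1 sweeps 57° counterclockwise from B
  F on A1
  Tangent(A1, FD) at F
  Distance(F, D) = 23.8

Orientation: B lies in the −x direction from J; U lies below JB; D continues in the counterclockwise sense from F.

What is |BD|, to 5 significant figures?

29.753

J is at the origin; J and B share the same y with |JB| = 43.3 and B on the −x side, so B = (-43.300, 0.0000). Since A1 is tangent to JB there, UB ⟂ JB, so U = B + (0, -6.9) = (-43.300, -6.9000). On A1, B sits at bearing 90° from U; a 57° counterclockwise sweep puts F at bearing 147°, so F = U + 6.9·(cos 147°, sin 147°) = (-49.087, -3.1420). Tangency of A1 to FD means the radius UF is perpendicular to FD, so FD runs along (−sin 147°, cos 147°); with |FD| = 23.8, D = (-62.049, -23.102). Then |BD| = |D − B| = 29.753.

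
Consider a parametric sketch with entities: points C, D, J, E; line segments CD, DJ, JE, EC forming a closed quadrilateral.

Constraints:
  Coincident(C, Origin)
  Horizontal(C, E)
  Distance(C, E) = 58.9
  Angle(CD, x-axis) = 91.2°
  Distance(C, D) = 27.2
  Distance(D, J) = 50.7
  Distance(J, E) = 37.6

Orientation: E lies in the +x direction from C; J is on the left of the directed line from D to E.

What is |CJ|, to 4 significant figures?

61.25

Checks: |DJ| = 50.70 ✓; |JE| = 37.60 ✓.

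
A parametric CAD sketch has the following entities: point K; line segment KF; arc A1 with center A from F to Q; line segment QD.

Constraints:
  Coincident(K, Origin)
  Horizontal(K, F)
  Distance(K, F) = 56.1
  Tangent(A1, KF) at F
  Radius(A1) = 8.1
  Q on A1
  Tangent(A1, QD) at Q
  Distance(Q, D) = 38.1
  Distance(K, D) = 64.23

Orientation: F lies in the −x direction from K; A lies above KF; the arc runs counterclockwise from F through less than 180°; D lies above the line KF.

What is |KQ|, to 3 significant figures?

48.6

K is at the origin; K and F share the same y with |KF| = 56.1 and F on the −x side, so F = (-56.1, 0.00). Since A1 is tangent to KF there, AF ⟂ KF, so A = F + (0, 8.1) = (-56.1, 8.10). Since AQ ⟂ QD (tangency), |AD| = √(8.1² + 38.1²) = 39.0 regardless of where Q sits on A1. So D lies on both circle(K, 64.23) and circle(A, 39.0); the above-KF intersection is D = (-45.3, 45.5). Q is the foot of the tangent from D: Q = (-48.0, 7.52).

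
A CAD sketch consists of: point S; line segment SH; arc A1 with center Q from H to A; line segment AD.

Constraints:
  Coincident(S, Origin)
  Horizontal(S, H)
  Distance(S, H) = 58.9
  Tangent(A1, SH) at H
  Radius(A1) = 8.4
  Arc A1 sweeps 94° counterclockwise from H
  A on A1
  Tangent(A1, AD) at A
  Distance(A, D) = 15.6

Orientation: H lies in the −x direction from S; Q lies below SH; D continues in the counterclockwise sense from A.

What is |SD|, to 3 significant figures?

70.6

S is at the origin; S and H share the same y with |SH| = 58.9 and H on the −x side, so H = (-58.9, 0.00). A1 meets SH tangentially, so QH is at right angles to SH, so Q = H + (0, -8.4) = (-58.9, -8.40). On A1, H sits at bearing 90° from Q; a 94° counterclockwise sweep puts A at bearing 184°, so A = Q + 8.4·(cos 184°, sin 184°) = (-67.3, -8.99). Since A1 is tangent to AD there, QA ⟂ AD, so AD runs along (−sin 184°, cos 184°); with |AD| = 15.6, D = (-66.2, -24.5). Then |SD| = |D − S| = 70.6.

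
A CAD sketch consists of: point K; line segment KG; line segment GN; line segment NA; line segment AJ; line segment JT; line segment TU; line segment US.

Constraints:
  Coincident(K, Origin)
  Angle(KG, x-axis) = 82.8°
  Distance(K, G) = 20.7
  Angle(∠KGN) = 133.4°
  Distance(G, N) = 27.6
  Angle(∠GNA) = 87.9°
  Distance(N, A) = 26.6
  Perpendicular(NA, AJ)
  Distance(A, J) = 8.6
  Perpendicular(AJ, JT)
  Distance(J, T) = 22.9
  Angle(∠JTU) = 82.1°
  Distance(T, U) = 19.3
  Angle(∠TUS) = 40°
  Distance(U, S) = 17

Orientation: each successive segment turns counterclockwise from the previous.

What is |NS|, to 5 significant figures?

15.869

K is at the origin; KG runs at 82.8° with length 20.7, so G = (2.5944, 20.537). ∠KGN = 133.4° gives GN at 129.40° from the x-axis; with |GN| = 27.6, N = (-14.924, 41.864). ∠GNA = 87.9° gives NA at -138.50° from the x-axis; with |NA| = 26.6, A = (-34.846, 24.239). The perpendicularity gives AJ at right angles to NA, so AJ runs at -48.500°; with |AJ| = 8.6, J = (-29.148, 17.798). The perpendicularity gives JT at right angles to AJ, so JT runs at 41.500°; with |JT| = 22.9, T = (-11.997, 32.972). ∠JTU = 82.1° gives TU at 139.40° from the x-axis; with |TU| = 19.3, U = (-26.651, 45.531). ∠TUS = 40.0° gives US at -80.600° from the x-axis; with |US| = 17.0, S = (-23.874, 28.760). Then |NS| = |S − N| = 15.869.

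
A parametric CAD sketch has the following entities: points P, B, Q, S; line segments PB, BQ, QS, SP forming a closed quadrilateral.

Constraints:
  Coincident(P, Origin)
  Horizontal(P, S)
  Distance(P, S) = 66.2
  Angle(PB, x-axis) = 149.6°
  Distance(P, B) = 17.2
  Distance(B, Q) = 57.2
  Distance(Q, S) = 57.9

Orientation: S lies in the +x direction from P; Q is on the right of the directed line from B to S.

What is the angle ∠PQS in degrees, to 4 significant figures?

81.64°

P is at the origin; PS is horizontal with |PS| = 66.2 and S in +x, so S = (66.2, 0). PB runs at 149.6° with |PB| = 17.2, so B = (-14.84, 8.704). Q is determined by |BQ| = 57.2 and |QS| = 57.9 together: it lies at the intersection of circle(B, 57.2) and circle(S, 57.9). With |BS| = 81.50, the foot of the radical line on BS is 40.26 from B and the perpendicular offset is √(57.2² − 40.26²) = 40.64. Taking the right-of-BS solution: Q = (20.85, -36.00).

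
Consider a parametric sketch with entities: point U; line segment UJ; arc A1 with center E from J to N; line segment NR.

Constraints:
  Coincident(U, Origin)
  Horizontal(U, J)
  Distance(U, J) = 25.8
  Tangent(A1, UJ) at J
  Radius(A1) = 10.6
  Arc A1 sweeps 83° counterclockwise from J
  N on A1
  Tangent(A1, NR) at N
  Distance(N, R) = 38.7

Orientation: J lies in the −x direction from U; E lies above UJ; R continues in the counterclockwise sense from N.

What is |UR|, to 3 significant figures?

48.9

On A1, J sits at bearing -90° from E; an 83° counterclockwise sweep puts N at bearing -7°, so N = E + 10.6·(cos -7°, sin -7°) = (-15.3, 9.31). Tangency of A1 to NR means the radius EN is perpendicular to NR, so NR runs along (−sin -7°, cos -7°); with |NR| = 38.7, R = (-10.6, 47.7). Then |UR| = |R − U| = 48.9.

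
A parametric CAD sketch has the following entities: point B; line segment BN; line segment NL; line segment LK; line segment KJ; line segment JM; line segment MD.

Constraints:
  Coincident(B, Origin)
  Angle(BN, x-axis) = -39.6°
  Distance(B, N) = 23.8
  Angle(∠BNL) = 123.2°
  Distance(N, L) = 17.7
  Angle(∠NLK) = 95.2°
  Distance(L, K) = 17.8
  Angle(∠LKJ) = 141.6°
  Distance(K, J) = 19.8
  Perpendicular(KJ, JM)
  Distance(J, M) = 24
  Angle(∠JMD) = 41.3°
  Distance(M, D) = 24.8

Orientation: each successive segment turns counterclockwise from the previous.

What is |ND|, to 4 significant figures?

21.89

KJ ⟂ JM, so JM runs at -129.6°; with |JM| = 24.0, M = (0.9915, 1.603). ∠JMD = 41.3° gives MD at 9.100° from the x-axis; with |MD| = 24.8, D = (25.48, 5.525). Then |ND| = |D − N| = 21.89.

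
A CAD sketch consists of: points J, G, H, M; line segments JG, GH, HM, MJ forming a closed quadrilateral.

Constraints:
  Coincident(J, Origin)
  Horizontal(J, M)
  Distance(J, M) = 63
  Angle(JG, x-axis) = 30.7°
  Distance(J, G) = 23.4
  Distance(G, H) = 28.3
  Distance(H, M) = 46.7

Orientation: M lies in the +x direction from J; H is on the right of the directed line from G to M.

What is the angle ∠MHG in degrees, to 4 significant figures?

67.76°

Checks: J.y = 0.00, M.y = 0.00 ✓; |GH| = 28.30 ✓; |HM| = 46.70 ✓.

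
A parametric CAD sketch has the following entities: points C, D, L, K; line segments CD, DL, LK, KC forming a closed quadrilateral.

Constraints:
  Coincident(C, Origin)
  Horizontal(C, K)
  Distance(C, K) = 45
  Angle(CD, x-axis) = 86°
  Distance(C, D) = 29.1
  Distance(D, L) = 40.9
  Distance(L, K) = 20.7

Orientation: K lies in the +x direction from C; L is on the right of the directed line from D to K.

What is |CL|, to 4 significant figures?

25.36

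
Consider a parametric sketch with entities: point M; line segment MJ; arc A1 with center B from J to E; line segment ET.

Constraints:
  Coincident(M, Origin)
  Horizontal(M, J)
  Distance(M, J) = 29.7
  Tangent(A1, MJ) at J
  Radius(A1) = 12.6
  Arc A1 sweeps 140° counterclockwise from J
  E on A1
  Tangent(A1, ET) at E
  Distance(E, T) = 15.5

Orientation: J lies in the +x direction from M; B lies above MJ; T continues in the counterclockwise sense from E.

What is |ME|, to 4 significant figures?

43.86

M is at the origin; M and J share the same y with |MJ| = 29.7 and J on the +x side, so J = (29.70, 0.000). A1 meets MJ tangentially, so BJ is at right angles to MJ, so B = J + (0, 12.6) = (29.70, 12.60). On A1, J sits at bearing -90° from B; a 140° counterclockwise sweep puts E at bearing 50°, so E = B + 12.6·(cos 50°, sin 50°) = (37.80, 22.25). Then |ME| = |E − M| = 43.86.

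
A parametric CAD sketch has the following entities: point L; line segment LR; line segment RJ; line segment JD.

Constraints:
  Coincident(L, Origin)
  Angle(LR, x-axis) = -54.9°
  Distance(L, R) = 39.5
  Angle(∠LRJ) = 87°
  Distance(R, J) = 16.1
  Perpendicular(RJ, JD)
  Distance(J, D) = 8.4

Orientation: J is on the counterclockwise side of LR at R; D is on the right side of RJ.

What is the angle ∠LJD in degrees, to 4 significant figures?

160.4°

L is at the origin; LR runs at -54.9° with length 39.5, so R = 39.5·(cos -54.9°, sin -54.9°) = (22.71, -32.32). ∠LRJ = 87.0°, so RJ runs at -54.9° + (180° − 87.0°) = 38.10° from the x-axis; with |RJ| = 16.1, J = R + 16.1·(cos 38.10°, sin 38.10°) = (35.38, -22.38). RJ ⟂ JD; with |JD| = 8.4 on the right of RJ, D = J + 8.4·(0.6170, -0.7869) = (40.57, -28.99). Then cos ∠LJD = JL·JD / (|JL||JD|), giving 160.4°.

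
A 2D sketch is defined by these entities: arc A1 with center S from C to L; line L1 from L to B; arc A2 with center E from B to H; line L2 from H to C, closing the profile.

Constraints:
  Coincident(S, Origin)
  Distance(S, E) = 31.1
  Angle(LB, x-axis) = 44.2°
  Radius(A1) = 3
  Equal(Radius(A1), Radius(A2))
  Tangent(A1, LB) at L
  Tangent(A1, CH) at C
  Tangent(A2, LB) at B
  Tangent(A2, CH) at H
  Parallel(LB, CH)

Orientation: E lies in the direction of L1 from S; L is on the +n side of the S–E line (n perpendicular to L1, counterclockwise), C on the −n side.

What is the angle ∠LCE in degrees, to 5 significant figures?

84.490°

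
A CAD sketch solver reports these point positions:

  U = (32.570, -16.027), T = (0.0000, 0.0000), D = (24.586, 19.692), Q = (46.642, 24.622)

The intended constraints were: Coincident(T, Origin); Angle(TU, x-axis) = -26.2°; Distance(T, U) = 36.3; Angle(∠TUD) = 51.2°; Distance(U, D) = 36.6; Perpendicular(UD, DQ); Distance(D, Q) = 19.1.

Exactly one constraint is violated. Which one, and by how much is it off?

Distance(D, Q) = 19.1 — off by 3.50.

T = (0.00, 0.00) ✓; TU at -26.20° ✓; |TU| = 36.30 ✓; ∠TUD = 51.20° ✓; |UD| = 36.60 ✓; ∠(UD, DQ) = 90.00° ✓; |DQ| = 22.60 ✗.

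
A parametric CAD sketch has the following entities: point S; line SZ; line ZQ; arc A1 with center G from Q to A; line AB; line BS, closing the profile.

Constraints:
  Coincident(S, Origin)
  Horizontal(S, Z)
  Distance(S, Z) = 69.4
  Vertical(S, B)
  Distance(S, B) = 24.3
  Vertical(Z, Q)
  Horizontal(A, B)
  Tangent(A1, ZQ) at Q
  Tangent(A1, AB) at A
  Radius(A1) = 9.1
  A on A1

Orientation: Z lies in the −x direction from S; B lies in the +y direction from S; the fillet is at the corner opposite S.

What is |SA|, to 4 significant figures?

65.01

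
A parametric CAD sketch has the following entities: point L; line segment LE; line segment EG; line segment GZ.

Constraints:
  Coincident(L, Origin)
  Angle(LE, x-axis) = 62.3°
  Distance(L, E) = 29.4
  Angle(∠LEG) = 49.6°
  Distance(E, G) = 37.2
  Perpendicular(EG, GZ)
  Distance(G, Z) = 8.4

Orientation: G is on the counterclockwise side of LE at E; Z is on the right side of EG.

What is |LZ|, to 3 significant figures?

35.7

∠LEG = 49.6°, so EG runs at 62.3° + (180° − 49.6°) = 193° from the x-axis; with |EG| = 37.2, G = E + 37.2·(cos 193°, sin 193°) = (-22.6, 17.9). EG is perpendicular to GZ; with |GZ| = 8.4 on the right of EG, Z = G + 8.4·(-0.220, 0.976) = (-24.5, 26.0). Then |LZ| = |Z − L| = 35.7.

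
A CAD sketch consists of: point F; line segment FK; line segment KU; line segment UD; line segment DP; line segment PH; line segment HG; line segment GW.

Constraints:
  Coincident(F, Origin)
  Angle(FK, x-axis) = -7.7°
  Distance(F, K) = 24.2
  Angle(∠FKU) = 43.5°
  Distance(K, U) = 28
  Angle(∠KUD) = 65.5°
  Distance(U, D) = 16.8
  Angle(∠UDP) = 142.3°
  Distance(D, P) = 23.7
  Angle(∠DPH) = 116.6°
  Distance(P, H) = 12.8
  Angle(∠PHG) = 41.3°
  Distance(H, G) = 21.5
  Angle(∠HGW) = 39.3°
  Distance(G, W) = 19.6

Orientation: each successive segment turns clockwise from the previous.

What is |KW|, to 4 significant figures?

30.74

∠PHG = 41.3° gives HG at -138.5° from the x-axis; with |HG| = 21.5, G = (5.215, 3.880). ∠HGW = 39.3° gives GW at 80.80° from the x-axis; with |GW| = 19.6, W = (8.349, 23.23). Then |KW| = |W − K| = 30.74.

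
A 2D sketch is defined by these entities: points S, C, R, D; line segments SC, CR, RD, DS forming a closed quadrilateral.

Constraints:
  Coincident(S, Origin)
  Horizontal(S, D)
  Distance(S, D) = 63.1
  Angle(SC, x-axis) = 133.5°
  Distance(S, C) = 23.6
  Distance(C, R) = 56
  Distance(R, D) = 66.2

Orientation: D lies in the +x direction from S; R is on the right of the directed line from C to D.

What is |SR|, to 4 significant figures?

34.70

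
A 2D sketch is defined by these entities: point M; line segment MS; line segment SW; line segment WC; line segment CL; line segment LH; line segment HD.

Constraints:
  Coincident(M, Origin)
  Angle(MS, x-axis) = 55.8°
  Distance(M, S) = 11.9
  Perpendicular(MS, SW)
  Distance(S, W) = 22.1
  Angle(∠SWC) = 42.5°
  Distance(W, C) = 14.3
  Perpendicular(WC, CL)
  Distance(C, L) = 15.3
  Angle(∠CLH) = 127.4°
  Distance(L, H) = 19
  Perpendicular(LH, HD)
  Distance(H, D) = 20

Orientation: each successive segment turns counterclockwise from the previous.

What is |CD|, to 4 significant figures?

29.36

M is at the origin; MS runs at 55.8° with length 11.9, so S = (6.689, 9.842). MS is perpendicular to SW, so SW runs at 145.8°; with |SW| = 22.1, W = (-11.59, 22.26). ∠SWC = 42.5° gives WC at -76.70° from the x-axis; with |WC| = 14.3, C = (-8.300, 8.348). The perpendicularity gives CL at right angles to WC, so CL runs at 13.30°; with |CL| = 15.3, L = (6.590, 11.87). ∠CLH = 127.4° gives LH at 65.90° from the x-axis; with |LH| = 19.0, H = (14.35, 29.21). LH ⟂ HD, so HD runs at 155.9°; with |HD| = 20.0, D = (-3.909, 37.38). Then |CD| = |D − C| = 29.36.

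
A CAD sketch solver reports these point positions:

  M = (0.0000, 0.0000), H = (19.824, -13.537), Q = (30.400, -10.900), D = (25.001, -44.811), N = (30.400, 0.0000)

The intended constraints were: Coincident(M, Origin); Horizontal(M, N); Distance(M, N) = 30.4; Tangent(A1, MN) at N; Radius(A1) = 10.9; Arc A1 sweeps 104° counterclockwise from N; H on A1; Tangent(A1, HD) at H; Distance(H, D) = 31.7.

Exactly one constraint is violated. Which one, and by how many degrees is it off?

Tangent(A1, HD) at H — off by 4.60°.

M = (0.00, 0.00) ✓; M.y = 0.00, N.y = 0.00 ✓; |MN| = 30.40 ✓; ∠(QN, NM) = 90.00° ✓; |QN| = 10.90 ✓; bearing(Q→H) − bearing(Q→N) = 104.0° ✓; |QH| = 10.90 ✓; ∠(QH, HD) = 94.60° ✗; |HD| = 31.70 ✓.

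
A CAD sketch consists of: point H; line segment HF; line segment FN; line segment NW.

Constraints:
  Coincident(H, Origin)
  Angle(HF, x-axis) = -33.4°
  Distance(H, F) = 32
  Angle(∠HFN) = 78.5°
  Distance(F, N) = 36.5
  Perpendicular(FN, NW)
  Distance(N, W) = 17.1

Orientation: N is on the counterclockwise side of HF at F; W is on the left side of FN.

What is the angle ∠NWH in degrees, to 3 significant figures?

115°

∠HFN = 78.5°, so FN runs at -33.4° + (180° − 78.5°) = 68.1° from the x-axis; with |FN| = 36.5, N = F + 36.5·(cos 68.1°, sin 68.1°) = (40.3, 16.3). FN ⟂ NW; with |NW| = 17.1 on the left of FN, W = N + 17.1·(-0.928, 0.373) = (24.5, 22.6). Then cos ∠NWH = WN·WH / (|WN||WH|), giving 115°.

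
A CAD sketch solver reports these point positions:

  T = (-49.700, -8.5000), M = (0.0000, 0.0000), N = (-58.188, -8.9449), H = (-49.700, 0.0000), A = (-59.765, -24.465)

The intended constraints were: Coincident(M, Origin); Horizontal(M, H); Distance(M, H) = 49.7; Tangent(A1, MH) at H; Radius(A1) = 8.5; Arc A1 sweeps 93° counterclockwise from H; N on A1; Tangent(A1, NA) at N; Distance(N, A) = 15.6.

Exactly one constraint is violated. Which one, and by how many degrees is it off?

Tangent(A1, NA) at N — off by 8.80°.

M = (0.00, 0.00) ✓; M.y = 0.00, H.y = 0.00 ✓; |MH| = 49.70 ✓; ∠(TH, HM) = 90.00° ✓; |TH| = 8.500 ✓; bearing(T→N) − bearing(T→H) = 93.00° ✓; |TN| = 8.500 ✓; ∠(TN, NA) = 98.80° ✗; |NA| = 15.60 ✓.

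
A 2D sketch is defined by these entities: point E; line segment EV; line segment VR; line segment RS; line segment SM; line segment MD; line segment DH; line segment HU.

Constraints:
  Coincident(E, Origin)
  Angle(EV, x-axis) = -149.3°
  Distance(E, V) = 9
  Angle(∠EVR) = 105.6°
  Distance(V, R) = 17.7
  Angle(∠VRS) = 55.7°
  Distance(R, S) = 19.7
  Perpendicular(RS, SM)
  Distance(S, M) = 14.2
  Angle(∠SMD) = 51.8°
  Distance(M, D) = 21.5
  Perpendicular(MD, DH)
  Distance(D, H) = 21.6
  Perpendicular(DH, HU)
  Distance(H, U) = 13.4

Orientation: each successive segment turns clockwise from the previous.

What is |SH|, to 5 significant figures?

16.455

∠SMD = 51.8° gives MD at 153.80° from the x-axis; with |MD| = 21.5, D = (-17.604, 7.3323). MD is perpendicular to DH, so DH runs at 63.800°; with |DH| = 21.6, H = (-8.0679, 26.713). Then |SH| = |H − S| = 16.455.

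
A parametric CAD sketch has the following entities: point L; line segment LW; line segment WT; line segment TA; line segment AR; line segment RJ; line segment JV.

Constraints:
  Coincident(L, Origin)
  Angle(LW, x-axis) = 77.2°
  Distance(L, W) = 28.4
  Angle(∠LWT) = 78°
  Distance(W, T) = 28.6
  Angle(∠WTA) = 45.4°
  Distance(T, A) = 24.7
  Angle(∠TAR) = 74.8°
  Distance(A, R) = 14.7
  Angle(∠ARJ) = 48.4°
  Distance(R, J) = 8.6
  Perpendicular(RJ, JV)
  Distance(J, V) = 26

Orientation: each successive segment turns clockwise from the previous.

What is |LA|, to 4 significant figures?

11.51

L is at the origin; LW runs at 77.2° with length 28.4, so W = (6.292, 27.69). ∠LWT = 78.0° gives WT at -24.80° from the x-axis; with |WT| = 28.6, T = (32.25, 15.70). ∠WTA = 45.4° gives TA at -159.4° from the x-axis; with |TA| = 24.7, A = (9.134, 7.007). Then |LA| = |A − L| = 11.51.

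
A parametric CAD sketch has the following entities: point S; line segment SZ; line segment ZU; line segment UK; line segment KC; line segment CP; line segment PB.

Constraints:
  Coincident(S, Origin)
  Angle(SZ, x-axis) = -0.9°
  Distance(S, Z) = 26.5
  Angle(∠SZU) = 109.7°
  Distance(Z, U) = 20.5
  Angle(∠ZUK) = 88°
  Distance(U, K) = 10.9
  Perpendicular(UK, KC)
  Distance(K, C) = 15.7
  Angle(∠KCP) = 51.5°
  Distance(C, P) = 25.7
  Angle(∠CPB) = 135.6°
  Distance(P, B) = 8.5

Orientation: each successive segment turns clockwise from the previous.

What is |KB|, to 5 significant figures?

22.895

∠KCP = 51.5° gives CP at -21.700° from the x-axis; with |CP| = 25.7, P = (42.009, -17.446). ∠CPB = 135.6° gives PB at -66.100° from the x-axis; with |PB| = 8.5, B = (45.453, -25.217). Then |KB| = |B − K| = 22.895.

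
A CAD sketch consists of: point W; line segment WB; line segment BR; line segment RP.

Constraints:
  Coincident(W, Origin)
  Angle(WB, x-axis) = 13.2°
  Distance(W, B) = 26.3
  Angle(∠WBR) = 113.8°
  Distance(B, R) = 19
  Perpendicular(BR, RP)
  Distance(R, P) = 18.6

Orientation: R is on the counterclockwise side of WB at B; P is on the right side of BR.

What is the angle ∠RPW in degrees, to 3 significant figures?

34.8°

W is at the origin; WB runs at 13.2° with length 26.3, so B = 26.3·(cos 13.2°, sin 13.2°) = (25.6, 6.01). ∠WBR = 113.8°, so BR runs at 13.2° + (180° − 113.8°) = 79.4° from the x-axis; with |BR| = 19.0, R = B + 19.0·(cos 79.4°, sin 79.4°) = (29.1, 24.7). BR ⟂ RP; with |RP| = 18.6 on the right of BR, P = R + 18.6·(0.983, -0.184) = (47.4, 21.3). Then cos ∠RPW = PR·PW / (|PR||PW|), giving 34.8°.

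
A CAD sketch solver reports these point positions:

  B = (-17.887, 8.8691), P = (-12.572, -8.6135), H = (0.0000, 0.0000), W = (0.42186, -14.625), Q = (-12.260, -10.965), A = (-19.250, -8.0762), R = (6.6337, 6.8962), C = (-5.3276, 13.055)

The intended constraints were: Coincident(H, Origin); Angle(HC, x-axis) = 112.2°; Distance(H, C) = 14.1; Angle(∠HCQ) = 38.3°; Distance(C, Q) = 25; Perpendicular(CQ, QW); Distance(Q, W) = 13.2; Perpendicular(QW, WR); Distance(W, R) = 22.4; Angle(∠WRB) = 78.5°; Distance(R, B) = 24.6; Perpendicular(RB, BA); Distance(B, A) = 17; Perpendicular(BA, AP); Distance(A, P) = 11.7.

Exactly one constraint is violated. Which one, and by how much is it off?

Distance(A, P) = 11.7 — off by 5.00.

H = (0.00, 0.00) ✓; HC at 112.2° ✓; |HC| = 14.10 ✓; ∠HCQ = 38.30° ✓; |CQ| = 25.00 ✓; ∠(CQ, QW) = 90.00° ✓; |QW| = 13.20 ✓; ∠(QW, WR) = 90.00° ✓; |WR| = 22.40 ✓; ∠WRB = 78.50° ✓; |RB| = 24.60 ✓; ∠(RB, BA) = 90.00° ✓; |BA| = 17.00 ✓; ∠(BA, AP) = 90.00° ✓; |AP| = 6.700 ✗.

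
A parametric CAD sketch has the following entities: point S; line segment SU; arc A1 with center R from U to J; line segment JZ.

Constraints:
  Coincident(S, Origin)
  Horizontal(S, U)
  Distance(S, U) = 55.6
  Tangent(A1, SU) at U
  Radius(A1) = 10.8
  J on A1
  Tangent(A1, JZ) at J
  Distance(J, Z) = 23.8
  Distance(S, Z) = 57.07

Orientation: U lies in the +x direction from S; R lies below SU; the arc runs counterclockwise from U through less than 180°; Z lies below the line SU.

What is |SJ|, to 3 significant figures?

46.1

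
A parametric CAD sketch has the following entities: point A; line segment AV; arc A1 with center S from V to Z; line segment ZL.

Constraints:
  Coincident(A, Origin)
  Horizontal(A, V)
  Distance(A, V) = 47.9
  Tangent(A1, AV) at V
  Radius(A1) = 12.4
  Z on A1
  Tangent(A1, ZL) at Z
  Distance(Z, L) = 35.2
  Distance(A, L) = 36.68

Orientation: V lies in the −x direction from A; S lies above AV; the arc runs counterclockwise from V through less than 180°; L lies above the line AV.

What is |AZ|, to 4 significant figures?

38.38

A is at the origin; A and V share the same y with |AV| = 47.9 and V on the −x side, so V = (-47.90, 0.000). Since A1 is tangent to AV there, SV ⟂ AV, so S = V + (0, 12.4) = (-47.90, 12.40). Since SZ ⟂ ZL (tangency), |SL| = √(12.4² + 35.2²) = 37.32 regardless of where Z sits on A1. So L lies on both circle(A, 36.68) and circle(S, 37.32); the above-AV intersection is L = (-16.59, 32.71). Z is the foot of the tangent from L: Z = (-38.08, 4.831).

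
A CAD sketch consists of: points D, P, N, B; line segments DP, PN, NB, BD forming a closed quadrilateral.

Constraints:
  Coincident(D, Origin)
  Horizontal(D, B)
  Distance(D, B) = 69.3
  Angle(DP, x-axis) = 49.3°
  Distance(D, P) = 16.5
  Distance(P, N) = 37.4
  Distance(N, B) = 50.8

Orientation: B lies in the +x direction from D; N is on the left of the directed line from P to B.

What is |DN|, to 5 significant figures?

53.875

D is at the origin; DB is horizontal with |DB| = 69.3 and B in +x, so B = (69.3, 0). DP runs at 49.3° with |DP| = 16.5, so P = (10.760, 12.509). N is determined by |PN| = 37.4 and |NB| = 50.8 together: it lies at the intersection of circle(P, 37.4) and circle(B, 50.8). With |PB| = 59.862, the foot of the radical line on PB is 20.059 from P and the perpendicular offset is √(37.4² − 20.059²) = 31.566. Taking the left-of-PB solution: N = (36.972, 39.186).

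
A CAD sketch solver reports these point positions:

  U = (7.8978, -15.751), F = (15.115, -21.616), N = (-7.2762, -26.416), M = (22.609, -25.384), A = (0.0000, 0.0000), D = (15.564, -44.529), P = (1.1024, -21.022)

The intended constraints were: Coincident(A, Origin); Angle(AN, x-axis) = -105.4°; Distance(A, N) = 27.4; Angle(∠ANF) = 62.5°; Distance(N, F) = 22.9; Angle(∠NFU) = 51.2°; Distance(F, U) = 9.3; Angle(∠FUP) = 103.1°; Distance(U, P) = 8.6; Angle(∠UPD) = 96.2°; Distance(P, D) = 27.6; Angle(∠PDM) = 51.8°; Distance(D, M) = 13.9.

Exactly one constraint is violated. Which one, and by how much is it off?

Distance(D, M) = 13.9 — off by 6.50.

A = (0.00, 0.00) ✓; AN at -105.4° ✓; |AN| = 27.40 ✓; ∠ANF = 62.50° ✓; |NF| = 22.90 ✓; ∠NFU = 51.20° ✓; |FU| = 9.300 ✓; ∠FUP = 103.1° ✓; |UP| = 8.600 ✓; ∠UPD = 96.20° ✓; |PD| = 27.60 ✓; ∠PDM = 51.80° ✓; |DM| = 20.40 ✗.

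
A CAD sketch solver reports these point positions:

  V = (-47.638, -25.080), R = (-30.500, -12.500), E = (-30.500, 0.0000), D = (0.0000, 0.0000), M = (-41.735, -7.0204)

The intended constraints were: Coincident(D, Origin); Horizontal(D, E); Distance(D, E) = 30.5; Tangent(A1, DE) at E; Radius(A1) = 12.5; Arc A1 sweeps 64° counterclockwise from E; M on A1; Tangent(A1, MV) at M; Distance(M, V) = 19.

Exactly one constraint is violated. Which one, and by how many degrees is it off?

Tangent(A1, MV) at M — off by 7.90°.

D = (0.00, 0.00) ✓; D.y = 0.00, E.y = 0.00 ✓; |DE| = 30.50 ✓; ∠(RE, ED) = 90.00° ✓; |RE| = 12.50 ✓; bearing(R→M) − bearing(R→E) = 64.00° ✓; |RM| = 12.50 ✓; ∠(RM, MV) = 82.10° ✗; |MV| = 19.00 ✓.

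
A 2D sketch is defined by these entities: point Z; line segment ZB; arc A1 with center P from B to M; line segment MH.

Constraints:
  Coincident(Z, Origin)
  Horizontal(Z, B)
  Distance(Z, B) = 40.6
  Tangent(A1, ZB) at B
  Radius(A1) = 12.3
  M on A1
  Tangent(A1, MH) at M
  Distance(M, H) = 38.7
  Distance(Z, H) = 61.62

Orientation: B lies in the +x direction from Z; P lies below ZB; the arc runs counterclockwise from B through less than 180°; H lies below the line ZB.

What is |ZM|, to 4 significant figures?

31.52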